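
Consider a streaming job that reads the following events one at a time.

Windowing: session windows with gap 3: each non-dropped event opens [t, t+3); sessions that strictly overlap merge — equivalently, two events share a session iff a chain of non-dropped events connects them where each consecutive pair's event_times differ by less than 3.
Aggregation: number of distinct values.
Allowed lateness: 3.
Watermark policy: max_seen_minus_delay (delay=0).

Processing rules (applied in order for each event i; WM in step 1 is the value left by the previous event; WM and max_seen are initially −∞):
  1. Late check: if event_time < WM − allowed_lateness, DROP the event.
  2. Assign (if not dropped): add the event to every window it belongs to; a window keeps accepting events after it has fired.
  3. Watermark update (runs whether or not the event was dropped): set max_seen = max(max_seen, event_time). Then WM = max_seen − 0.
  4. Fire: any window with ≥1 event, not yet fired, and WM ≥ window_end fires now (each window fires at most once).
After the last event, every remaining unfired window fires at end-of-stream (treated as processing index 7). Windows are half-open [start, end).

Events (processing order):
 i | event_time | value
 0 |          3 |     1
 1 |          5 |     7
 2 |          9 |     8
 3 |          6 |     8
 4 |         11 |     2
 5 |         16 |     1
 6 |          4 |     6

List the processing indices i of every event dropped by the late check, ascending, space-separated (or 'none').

i=0 t=3 v=1: → [3,6); WM=3
i=1 t=5 v=7: → [3,8); WM=5
i=2 t=9 v=8: → [9,12); WM=9
i=3 t=6 v=8: → [3,9); WM=9
i=4 t=11 v=2: → [9,14); WM=11
i=5 t=16 v=1: → [16,19); WM=16
i=6 t=4 v=6: DROP (t<16-3); WM=16

6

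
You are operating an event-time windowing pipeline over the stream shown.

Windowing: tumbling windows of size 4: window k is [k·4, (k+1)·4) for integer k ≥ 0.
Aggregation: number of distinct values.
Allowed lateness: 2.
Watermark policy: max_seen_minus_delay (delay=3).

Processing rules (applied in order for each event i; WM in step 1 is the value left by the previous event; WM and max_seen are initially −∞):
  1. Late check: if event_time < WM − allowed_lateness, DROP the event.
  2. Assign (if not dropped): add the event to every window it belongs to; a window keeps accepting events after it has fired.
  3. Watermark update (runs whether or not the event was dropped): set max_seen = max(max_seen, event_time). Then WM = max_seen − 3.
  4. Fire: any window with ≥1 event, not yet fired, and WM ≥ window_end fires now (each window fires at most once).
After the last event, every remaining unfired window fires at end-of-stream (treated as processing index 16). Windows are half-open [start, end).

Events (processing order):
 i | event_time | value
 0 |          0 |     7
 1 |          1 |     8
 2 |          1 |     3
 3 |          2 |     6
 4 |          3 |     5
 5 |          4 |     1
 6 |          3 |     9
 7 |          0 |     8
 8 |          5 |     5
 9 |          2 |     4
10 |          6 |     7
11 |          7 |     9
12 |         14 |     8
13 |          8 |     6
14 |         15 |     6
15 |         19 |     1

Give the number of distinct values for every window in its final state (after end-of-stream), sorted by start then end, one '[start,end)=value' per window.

i=0 t=0 v=7: → [0,4); WM=-3
i=1 t=1 v=8: → [0,4); WM=-2
i=2 t=1 v=3: → [0,4); WM=-2
i=3 t=2 v=6: → [0,4); WM=-1
i=4 t=3 v=5: → [0,4); WM=0
i=5 t=4 v=1: → [4,8); WM=1
i=6 t=3 v=9: → [0,4); WM=1
i=7 t=0 v=8: → [0,4); WM=1
i=8 t=5 v=5: → [4,8); WM=2
i=9 t=2 v=4: → [0,4); WM=2
i=10 t=6 v=7: → [4,8); WM=3
i=11 t=7 v=9: → [4,8); WM=4; [0,4) fires=7
i=12 t=14 v=8: → [12,16); WM=11; [4,8) fires=4
i=13 t=8 v=6: DROP (t<11-2); WM=11
i=14 t=15 v=6: → [12,16); WM=12
i=15 t=19 v=1: → [16,20); WM=16; [12,16) fires=2

[0,4)=7 [4,8)=4 [12,16)=2 [16,20)=1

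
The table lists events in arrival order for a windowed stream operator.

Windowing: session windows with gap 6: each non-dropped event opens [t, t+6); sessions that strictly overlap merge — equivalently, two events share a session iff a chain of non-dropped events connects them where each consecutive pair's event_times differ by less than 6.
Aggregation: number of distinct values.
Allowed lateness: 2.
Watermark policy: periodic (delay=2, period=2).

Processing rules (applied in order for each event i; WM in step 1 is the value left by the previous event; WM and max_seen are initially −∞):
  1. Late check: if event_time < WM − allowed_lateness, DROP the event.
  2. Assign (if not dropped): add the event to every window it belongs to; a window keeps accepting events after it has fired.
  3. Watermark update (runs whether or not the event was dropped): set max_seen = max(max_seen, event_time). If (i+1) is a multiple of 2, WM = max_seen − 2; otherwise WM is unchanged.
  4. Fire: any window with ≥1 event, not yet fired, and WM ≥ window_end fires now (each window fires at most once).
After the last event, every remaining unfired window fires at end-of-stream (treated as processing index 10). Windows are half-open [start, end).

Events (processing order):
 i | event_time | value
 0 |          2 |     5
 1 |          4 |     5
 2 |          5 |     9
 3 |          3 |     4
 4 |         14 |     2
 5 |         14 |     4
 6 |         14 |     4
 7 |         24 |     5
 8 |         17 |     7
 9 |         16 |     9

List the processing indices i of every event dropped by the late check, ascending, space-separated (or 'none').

i=0 t=2 v=5: → [2,8); WM=−∞
i=1 t=4 v=5: → [2,10); WM=2
i=2 t=5 v=9: → [2,11); WM=2
i=3 t=3 v=4: → [2,11); WM=3
i=4 t=14 v=2: → [14,20); WM=3
i=5 t=14 v=4: → [14,20); WM=12
i=6 t=14 v=4: → [14,20); WM=12
i=7 t=24 v=5: → [24,30); WM=22
i=8 t=17 v=7: DROP (t<22-2); WM=22
i=9 t=16 v=9: DROP (t<22-2); WM=22

8 9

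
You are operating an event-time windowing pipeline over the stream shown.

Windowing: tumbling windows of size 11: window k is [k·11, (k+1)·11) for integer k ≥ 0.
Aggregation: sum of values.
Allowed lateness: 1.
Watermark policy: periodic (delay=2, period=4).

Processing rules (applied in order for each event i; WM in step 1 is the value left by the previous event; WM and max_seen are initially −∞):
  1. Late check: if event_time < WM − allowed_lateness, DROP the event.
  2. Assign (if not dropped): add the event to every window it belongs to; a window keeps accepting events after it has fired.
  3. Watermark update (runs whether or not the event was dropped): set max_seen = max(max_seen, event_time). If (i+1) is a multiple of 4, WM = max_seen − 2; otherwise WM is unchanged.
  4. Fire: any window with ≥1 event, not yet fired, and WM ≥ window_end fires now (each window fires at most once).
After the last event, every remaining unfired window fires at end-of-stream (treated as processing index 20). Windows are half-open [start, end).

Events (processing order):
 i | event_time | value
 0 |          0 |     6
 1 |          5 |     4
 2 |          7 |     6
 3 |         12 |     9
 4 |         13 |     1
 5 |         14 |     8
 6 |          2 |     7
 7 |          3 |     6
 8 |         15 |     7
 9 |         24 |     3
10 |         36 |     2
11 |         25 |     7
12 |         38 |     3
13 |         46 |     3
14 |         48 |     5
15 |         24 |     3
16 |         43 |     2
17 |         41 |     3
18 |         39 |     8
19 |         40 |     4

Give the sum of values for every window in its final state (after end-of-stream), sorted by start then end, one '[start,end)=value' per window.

i=0 t=0 v=6: → [0,11); WM=−∞
i=1 t=5 v=4: → [0,11); WM=−∞
i=2 t=7 v=6: → [0,11); WM=−∞
i=3 t=12 v=9: → [11,22); WM=10
i=4 t=13 v=1: → [11,22); WM=10
i=5 t=14 v=8: → [11,22); WM=10
i=6 t=2 v=7: DROP (t<10-1); WM=10
i=7 t=3 v=6: DROP (t<10-1); WM=12; [0,11) fires=16
i=8 t=15 v=7: → [11,22); WM=12
i=9 t=24 v=3: → [22,33); WM=12
i=10 t=36 v=2: → [33,44); WM=12
i=11 t=25 v=7: → [22,33); WM=34; [11,22) fires=25 [22,33) fires=10
i=12 t=38 v=3: → [33,44); WM=34
i=13 t=46 v=3: → [44,55); WM=34
i=14 t=48 v=5: → [44,55); WM=34
i=15 t=24 v=3: DROP (t<34-1); WM=46; [33,44) fires=5
i=16 t=43 v=2: DROP (t<46-1); WM=46
i=17 t=41 v=3: DROP (t<46-1); WM=46
i=18 t=39 v=8: DROP (t<46-1); WM=46
i=19 t=40 v=4: DROP (t<46-1); WM=46

[0,11)=16 [11,22)=25 [22,33)=10 [33,44)=5 [44,55)=8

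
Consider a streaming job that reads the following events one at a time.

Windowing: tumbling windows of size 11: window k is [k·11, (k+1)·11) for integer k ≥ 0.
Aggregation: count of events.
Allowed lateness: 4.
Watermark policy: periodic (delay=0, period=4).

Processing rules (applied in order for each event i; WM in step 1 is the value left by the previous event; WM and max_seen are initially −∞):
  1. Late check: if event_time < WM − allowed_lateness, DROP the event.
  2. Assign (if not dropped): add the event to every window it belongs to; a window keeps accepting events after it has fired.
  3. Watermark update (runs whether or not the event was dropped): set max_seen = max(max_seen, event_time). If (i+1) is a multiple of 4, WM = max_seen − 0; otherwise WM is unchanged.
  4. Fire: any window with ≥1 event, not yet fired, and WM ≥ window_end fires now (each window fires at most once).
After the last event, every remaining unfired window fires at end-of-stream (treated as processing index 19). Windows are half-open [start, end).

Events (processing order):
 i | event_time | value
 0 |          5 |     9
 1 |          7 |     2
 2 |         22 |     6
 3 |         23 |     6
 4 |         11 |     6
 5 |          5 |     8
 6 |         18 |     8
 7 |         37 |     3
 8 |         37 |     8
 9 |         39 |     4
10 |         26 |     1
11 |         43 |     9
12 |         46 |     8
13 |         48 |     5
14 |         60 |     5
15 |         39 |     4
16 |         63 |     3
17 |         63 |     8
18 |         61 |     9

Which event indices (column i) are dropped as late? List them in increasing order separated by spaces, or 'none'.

i=0 t=5 v=9: → [0,11); WM=−∞
i=1 t=7 v=2: → [0,11); WM=−∞
i=2 t=22 v=6: → [22,33); WM=−∞
i=3 t=23 v=6: → [22,33); WM=23; [0,11) fires=2
i=4 t=11 v=6: DROP (t<23-4); WM=23
i=5 t=5 v=8: DROP (t<23-4); WM=23
i=6 t=18 v=8: DROP (t<23-4); WM=23
i=7 t=37 v=3: → [33,44); WM=37; [22,33) fires=2
i=8 t=37 v=8: → [33,44); WM=37
i=9 t=39 v=4: → [33,44); WM=37
i=10 t=26 v=1: DROP (t<37-4); WM=37
i=11 t=43 v=9: → [33,44); WM=43
i=12 t=46 v=8: → [44,55); WM=43
i=13 t=48 v=5: → [44,55); WM=43
i=14 t=60 v=5: → [55,66); WM=43
i=15 t=39 v=4: → [33,44); WM=60; [33,44) fires=5 [44,55) fires=2
i=16 t=63 v=3: → [55,66); WM=60
i=17 t=63 v=8: → [55,66); WM=60
i=18 t=61 v=9: → [55,66); WM=60

4 5 6 10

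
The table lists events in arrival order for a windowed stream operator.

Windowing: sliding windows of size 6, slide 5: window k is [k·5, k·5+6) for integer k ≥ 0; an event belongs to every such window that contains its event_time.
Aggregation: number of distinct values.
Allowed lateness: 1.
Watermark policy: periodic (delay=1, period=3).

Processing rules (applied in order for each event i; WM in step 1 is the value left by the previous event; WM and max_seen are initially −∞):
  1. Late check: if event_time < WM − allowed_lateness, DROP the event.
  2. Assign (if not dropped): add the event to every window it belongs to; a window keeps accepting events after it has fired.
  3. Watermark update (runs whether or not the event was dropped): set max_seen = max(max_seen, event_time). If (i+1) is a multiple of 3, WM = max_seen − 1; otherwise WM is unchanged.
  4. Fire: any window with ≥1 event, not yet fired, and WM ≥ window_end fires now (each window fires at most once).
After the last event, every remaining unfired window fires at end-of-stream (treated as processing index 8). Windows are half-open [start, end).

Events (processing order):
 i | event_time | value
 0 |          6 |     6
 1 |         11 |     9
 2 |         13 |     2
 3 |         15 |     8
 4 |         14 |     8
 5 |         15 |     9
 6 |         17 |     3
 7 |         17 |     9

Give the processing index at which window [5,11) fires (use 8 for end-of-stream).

2

i=0 t=6 v=6: → [5,11); WM=−∞
i=1 t=11 v=9: → [10,16); WM=−∞
i=2 t=13 v=2: → [10,16); WM=12; [5,11) fires=1
i=3 t=15 v=8: → [15,21),[10,16); WM=12
i=4 t=14 v=8: → [10,16); WM=12
i=5 t=15 v=9: → [15,21),[10,16); WM=14
i=6 t=17 v=3: → [15,21); WM=14
i=7 t=17 v=9: → [15,21); WM=14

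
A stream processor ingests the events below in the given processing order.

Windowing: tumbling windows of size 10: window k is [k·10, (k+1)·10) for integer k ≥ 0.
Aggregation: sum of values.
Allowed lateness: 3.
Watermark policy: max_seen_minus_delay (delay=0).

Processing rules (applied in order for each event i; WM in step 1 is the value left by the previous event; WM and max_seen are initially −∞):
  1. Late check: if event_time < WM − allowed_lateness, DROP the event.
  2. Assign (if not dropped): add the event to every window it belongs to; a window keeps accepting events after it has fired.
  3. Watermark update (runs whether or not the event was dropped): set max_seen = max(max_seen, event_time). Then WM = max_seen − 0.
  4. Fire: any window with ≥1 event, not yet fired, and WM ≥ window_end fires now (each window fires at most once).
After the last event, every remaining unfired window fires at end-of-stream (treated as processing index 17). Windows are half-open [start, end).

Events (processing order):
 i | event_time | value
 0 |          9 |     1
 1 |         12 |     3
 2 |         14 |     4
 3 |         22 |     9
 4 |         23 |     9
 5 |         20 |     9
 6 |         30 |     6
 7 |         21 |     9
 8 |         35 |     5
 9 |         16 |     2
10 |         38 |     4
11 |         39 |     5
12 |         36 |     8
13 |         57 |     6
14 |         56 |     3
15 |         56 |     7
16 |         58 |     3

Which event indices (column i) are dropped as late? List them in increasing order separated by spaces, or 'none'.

7 9

i=0 t=9 v=1: → [0,10); WM=9
i=1 t=12 v=3: → [10,20); WM=12; [0,10) fires=1
i=2 t=14 v=4: → [10,20); WM=14
i=3 t=22 v=9: → [20,30); WM=22; [10,20) fires=7
i=4 t=23 v=9: → [20,30); WM=23
i=5 t=20 v=9: → [20,30); WM=23
i=6 t=30 v=6: → [30,40); WM=30; [20,30) fires=27
i=7 t=21 v=9: DROP (t<30-3); WM=30
i=8 t=35 v=5: → [30,40); WM=35
i=9 t=16 v=2: DROP (t<35-3); WM=35
i=10 t=38 v=4: → [30,40); WM=38
i=11 t=39 v=5: → [30,40); WM=39
i=12 t=36 v=8: → [30,40); WM=39
i=13 t=57 v=6: → [50,60); WM=57; [30,40) fires=28
i=14 t=56 v=3: → [50,60); WM=57
i=15 t=56 v=7: → [50,60); WM=57
i=16 t=58 v=3: → [50,60); WM=58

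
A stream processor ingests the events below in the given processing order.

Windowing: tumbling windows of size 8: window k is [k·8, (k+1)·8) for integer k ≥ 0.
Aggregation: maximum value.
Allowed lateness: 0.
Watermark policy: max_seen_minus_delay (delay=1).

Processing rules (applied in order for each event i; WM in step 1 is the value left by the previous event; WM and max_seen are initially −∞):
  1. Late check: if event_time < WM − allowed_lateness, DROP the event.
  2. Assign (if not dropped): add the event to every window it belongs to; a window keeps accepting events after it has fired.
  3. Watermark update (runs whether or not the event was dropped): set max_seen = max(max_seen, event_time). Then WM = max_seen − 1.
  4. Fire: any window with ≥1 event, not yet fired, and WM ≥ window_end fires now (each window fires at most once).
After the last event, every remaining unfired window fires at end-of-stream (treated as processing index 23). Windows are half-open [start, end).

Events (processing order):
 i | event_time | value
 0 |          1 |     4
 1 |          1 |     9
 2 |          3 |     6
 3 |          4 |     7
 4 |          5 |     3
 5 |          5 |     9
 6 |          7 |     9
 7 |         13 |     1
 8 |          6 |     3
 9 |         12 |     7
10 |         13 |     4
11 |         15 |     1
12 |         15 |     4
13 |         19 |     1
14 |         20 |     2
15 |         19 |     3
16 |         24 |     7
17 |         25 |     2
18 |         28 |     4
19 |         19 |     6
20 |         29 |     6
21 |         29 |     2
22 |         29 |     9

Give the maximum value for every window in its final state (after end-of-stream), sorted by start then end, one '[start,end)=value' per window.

i=0 t=1 v=4: → [0,8); WM=0
i=1 t=1 v=9: → [0,8); WM=0
i=2 t=3 v=6: → [0,8); WM=2
i=3 t=4 v=7: → [0,8); WM=3
i=4 t=5 v=3: → [0,8); WM=4
i=5 t=5 v=9: → [0,8); WM=4
i=6 t=7 v=9: → [0,8); WM=6
i=7 t=13 v=1: → [8,16); WM=12; [0,8) fires=9
i=8 t=6 v=3: DROP (t<12-0); WM=12
i=9 t=12 v=7: → [8,16); WM=12
i=10 t=13 v=4: → [8,16); WM=12
i=11 t=15 v=1: → [8,16); WM=14
i=12 t=15 v=4: → [8,16); WM=14
i=13 t=19 v=1: → [16,24); WM=18; [8,16) fires=7
i=14 t=20 v=2: → [16,24); WM=19
i=15 t=19 v=3: → [16,24); WM=19
i=16 t=24 v=7: → [24,32); WM=23
i=17 t=25 v=2: → [24,32); WM=24; [16,24) fires=3
i=18 t=28 v=4: → [24,32); WM=27
i=19 t=19 v=6: DROP (t<27-0); WM=27
i=20 t=29 v=6: → [24,32); WM=28
i=21 t=29 v=2: → [24,32); WM=28
i=22 t=29 v=9: → [24,32); WM=28

[0,8)=9 [8,16)=7 [16,24)=3 [24,32)=9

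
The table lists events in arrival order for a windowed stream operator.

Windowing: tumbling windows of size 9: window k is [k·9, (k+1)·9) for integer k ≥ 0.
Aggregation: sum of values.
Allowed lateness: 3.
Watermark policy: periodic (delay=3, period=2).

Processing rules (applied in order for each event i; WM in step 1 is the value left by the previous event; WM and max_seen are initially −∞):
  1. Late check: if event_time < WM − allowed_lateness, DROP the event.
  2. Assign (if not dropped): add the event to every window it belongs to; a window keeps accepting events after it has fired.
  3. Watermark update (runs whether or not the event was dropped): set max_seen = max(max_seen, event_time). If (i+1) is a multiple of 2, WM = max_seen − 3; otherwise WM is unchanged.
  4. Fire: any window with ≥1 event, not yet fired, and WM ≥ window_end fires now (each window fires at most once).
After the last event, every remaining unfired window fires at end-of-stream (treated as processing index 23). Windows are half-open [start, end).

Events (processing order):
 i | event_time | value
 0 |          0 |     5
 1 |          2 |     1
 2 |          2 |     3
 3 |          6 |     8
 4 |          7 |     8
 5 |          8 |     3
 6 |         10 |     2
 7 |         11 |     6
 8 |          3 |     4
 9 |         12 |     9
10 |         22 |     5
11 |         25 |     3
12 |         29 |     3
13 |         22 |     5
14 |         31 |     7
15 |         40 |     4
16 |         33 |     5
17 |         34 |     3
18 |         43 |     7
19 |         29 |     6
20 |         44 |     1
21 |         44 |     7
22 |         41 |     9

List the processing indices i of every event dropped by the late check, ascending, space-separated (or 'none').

i=0 t=0 v=5: → [0,9); WM=−∞
i=1 t=2 v=1: → [0,9); WM=-1
i=2 t=2 v=3: → [0,9); WM=-1
i=3 t=6 v=8: → [0,9); WM=3
i=4 t=7 v=8: → [0,9); WM=3
i=5 t=8 v=3: → [0,9); WM=5
i=6 t=10 v=2: → [9,18); WM=5
i=7 t=11 v=6: → [9,18); WM=8
i=8 t=3 v=4: DROP (t<8-3); WM=8
i=9 t=12 v=9: → [9,18); WM=9; [0,9) fires=28
i=10 t=22 v=5: → [18,27); WM=9
i=11 t=25 v=3: → [18,27); WM=22; [9,18) fires=17
i=12 t=29 v=3: → [27,36); WM=22
i=13 t=22 v=5: → [18,27); WM=26
i=14 t=31 v=7: → [27,36); WM=26
i=15 t=40 v=4: → [36,45); WM=37; [18,27) fires=13 [27,36) fires=10
i=16 t=33 v=5: DROP (t<37-3); WM=37
i=17 t=34 v=3: → [27,36); WM=37
i=18 t=43 v=7: → [36,45); WM=37
i=19 t=29 v=6: DROP (t<37-3); WM=40
i=20 t=44 v=1: → [36,45); WM=40
i=21 t=44 v=7: → [36,45); WM=41
i=22 t=41 v=9: → [36,45); WM=41

8 16 19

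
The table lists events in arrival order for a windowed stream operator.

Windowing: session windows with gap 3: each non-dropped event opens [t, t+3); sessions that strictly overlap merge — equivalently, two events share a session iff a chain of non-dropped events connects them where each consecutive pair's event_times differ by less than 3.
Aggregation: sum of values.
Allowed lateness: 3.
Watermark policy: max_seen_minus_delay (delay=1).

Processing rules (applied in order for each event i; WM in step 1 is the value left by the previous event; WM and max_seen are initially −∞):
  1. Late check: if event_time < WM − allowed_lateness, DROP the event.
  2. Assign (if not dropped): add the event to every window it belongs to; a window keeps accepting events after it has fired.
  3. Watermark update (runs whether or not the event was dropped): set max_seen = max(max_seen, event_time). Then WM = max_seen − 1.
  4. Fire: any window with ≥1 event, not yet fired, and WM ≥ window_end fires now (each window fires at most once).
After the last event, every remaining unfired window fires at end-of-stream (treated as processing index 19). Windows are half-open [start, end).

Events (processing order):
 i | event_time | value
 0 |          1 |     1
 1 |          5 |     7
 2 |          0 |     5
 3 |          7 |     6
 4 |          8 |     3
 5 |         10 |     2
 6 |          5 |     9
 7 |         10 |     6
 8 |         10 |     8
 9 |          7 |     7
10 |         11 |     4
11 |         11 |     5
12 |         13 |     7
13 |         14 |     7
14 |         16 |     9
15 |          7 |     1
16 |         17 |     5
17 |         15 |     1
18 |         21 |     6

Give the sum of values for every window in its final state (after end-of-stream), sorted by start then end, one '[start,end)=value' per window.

i=0 t=1 v=1: → [1,4); WM=0
i=1 t=5 v=7: → [5,8); WM=4
i=2 t=0 v=5: DROP (t<4-3); WM=4
i=3 t=7 v=6: → [5,10); WM=6
i=4 t=8 v=3: → [5,11); WM=7
i=5 t=10 v=2: → [5,13); WM=9
i=6 t=5 v=9: DROP (t<9-3); WM=9
i=7 t=10 v=6: → [5,13); WM=9
i=8 t=10 v=8: → [5,13); WM=9
i=9 t=7 v=7: → [5,13); WM=9
i=10 t=11 v=4: → [5,14); WM=10
i=11 t=11 v=5: → [5,14); WM=10
i=12 t=13 v=7: → [5,16); WM=12
i=13 t=14 v=7: → [5,17); WM=13
i=14 t=16 v=9: → [5,19); WM=15
i=15 t=7 v=1: DROP (t<15-3); WM=15
i=16 t=17 v=5: → [5,20); WM=16
i=17 t=15 v=1: → [5,20); WM=16
i=18 t=21 v=6: → [21,24); WM=20

[1,4)=1 [5,20)=77 [21,24)=6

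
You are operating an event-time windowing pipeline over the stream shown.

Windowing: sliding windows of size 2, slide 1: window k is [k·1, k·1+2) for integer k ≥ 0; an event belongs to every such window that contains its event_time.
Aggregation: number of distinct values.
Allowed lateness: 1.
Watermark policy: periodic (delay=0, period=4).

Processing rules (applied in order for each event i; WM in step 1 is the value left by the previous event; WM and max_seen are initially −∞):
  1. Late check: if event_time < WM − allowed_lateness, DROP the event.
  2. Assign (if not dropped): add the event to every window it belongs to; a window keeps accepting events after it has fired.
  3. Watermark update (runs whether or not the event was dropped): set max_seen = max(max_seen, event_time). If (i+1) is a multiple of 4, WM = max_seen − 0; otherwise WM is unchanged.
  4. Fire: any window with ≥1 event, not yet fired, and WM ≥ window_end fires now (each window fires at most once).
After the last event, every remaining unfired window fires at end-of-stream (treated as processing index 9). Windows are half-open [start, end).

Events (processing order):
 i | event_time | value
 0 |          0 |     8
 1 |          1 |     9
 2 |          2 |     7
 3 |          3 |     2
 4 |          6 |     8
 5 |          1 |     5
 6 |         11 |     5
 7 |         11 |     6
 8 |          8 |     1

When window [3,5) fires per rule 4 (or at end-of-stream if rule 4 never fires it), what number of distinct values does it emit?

i=0 t=0 v=8: → [0,2); WM=−∞
i=1 t=1 v=9: → [1,3),[0,2); WM=−∞
i=2 t=2 v=7: → [2,4),[1,3); WM=−∞
i=3 t=3 v=2: → [3,5),[2,4); WM=3; [0,2) fires=2 [1,3) fires=2
i=4 t=6 v=8: → [6,8),[5,7); WM=3
i=5 t=1 v=5: DROP (t<3-1); WM=3
i=6 t=11 v=5: → [11,13),[10,12); WM=3
i=7 t=11 v=6: → [11,13),[10,12); WM=11; [2,4) fires=2 [3,5) fires=1 [5,7) fires=1 [6,8) fires=1
i=8 t=8 v=1: DROP (t<11-1); WM=11

1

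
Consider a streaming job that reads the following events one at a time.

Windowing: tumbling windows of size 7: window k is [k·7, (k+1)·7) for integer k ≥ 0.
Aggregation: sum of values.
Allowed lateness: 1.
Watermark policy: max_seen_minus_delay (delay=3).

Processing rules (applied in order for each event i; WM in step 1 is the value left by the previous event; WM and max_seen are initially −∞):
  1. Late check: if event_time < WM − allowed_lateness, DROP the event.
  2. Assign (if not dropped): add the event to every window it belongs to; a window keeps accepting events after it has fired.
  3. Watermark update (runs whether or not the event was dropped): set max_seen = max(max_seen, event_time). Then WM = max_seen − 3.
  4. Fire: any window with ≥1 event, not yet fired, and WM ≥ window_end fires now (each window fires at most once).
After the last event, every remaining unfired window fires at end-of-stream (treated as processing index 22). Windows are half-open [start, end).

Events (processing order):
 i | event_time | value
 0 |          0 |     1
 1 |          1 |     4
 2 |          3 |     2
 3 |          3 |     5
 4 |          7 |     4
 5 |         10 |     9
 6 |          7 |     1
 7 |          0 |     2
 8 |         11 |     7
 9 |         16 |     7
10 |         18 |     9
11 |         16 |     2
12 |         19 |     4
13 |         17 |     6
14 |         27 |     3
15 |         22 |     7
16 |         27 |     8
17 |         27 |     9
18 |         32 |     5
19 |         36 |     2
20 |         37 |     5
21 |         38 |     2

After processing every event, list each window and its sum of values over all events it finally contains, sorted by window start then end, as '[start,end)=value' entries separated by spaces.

[0,7)=12 [7,14)=21 [14,21)=28 [21,28)=20 [28,35)=5 [35,42)=9

i=0 t=0 v=1: → [0,7); WM=-3
i=1 t=1 v=4: → [0,7); WM=-2
i=2 t=3 v=2: → [0,7); WM=0
i=3 t=3 v=5: → [0,7); WM=0
i=4 t=7 v=4: → [7,14); WM=4
i=5 t=10 v=9: → [7,14); WM=7; [0,7) fires=12
i=6 t=7 v=1: → [7,14); WM=7
i=7 t=0 v=2: DROP (t<7-1); WM=7
i=8 t=11 v=7: → [7,14); WM=8
i=9 t=16 v=7: → [14,21); WM=13
i=10 t=18 v=9: → [14,21); WM=15; [7,14) fires=21
i=11 t=16 v=2: → [14,21); WM=15
i=12 t=19 v=4: → [14,21); WM=16
i=13 t=17 v=6: → [14,21); WM=16
i=14 t=27 v=3: → [21,28); WM=24; [14,21) fires=28
i=15 t=22 v=7: DROP (t<24-1); WM=24
i=16 t=27 v=8: → [21,28); WM=24
i=17 t=27 v=9: → [21,28); WM=24
i=18 t=32 v=5: → [28,35); WM=29; [21,28) fires=20
i=19 t=36 v=2: → [35,42); WM=33
i=20 t=37 v=5: → [35,42); WM=34
i=21 t=38 v=2: → [35,42); WM=35; [28,35) fires=5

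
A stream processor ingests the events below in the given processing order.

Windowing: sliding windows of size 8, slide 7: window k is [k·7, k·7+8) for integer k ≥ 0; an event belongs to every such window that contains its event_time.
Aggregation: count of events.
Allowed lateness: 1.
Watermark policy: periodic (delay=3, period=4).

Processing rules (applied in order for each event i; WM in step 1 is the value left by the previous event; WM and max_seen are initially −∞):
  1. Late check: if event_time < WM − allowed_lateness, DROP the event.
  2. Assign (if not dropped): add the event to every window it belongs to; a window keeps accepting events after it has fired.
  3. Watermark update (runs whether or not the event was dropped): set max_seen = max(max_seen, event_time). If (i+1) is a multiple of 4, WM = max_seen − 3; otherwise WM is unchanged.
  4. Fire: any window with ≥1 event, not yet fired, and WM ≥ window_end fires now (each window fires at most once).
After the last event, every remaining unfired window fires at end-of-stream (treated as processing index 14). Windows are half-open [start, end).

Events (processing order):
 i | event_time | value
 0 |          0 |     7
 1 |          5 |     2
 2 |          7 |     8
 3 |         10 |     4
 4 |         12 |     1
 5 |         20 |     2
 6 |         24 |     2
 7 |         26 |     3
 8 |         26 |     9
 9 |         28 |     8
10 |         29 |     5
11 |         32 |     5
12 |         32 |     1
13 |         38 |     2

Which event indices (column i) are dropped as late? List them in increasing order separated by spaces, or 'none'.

i=0 t=0 v=7: → [0,8); WM=−∞
i=1 t=5 v=2: → [0,8); WM=−∞
i=2 t=7 v=8: → [7,15),[0,8); WM=−∞
i=3 t=10 v=4: → [7,15); WM=7
i=4 t=12 v=1: → [7,15); WM=7
i=5 t=20 v=2: → [14,22); WM=7
i=6 t=24 v=2: → [21,29); WM=7
i=7 t=26 v=3: → [21,29); WM=23; [0,8) fires=3 [7,15) fires=3 [14,22) fires=1
i=8 t=26 v=9: → [21,29); WM=23
i=9 t=28 v=8: → [28,36),[21,29); WM=23
i=10 t=29 v=5: → [28,36); WM=23
i=11 t=32 v=5: → [28,36); WM=29; [21,29) fires=4
i=12 t=32 v=1: → [28,36); WM=29
i=13 t=38 v=2: → [35,43); WM=29

none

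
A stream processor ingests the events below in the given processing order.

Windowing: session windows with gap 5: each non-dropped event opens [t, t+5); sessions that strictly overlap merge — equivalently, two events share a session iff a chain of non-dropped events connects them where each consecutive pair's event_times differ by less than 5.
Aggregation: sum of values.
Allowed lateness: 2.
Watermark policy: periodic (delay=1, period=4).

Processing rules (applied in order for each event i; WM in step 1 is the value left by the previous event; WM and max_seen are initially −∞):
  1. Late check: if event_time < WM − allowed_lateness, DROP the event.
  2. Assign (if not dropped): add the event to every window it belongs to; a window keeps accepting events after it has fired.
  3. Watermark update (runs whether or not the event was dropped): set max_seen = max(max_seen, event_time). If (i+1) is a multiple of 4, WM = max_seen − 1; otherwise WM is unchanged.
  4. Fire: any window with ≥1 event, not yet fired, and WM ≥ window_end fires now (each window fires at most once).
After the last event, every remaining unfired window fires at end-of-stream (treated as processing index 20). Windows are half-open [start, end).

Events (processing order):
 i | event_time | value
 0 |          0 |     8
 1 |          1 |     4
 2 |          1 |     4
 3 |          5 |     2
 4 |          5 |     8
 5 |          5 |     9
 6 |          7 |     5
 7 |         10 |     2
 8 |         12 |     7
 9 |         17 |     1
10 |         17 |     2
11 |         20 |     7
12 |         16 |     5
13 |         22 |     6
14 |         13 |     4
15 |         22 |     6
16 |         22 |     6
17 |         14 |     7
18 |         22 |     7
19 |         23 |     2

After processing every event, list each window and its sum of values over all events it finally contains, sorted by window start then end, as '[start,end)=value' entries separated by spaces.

[0,17)=49 [17,28)=37

i=0 t=0 v=8: → [0,5); WM=−∞
i=1 t=1 v=4: → [0,6); WM=−∞
i=2 t=1 v=4: → [0,6); WM=−∞
i=3 t=5 v=2: → [0,10); WM=4
i=4 t=5 v=8: → [0,10); WM=4
i=5 t=5 v=9: → [0,10); WM=4
i=6 t=7 v=5: → [0,12); WM=4
i=7 t=10 v=2: → [0,15); WM=9
i=8 t=12 v=7: → [0,17); WM=9
i=9 t=17 v=1: → [17,22); WM=9
i=10 t=17 v=2: → [17,22); WM=9
i=11 t=20 v=7: → [17,25); WM=19
i=12 t=16 v=5: DROP (t<19-2); WM=19
i=13 t=22 v=6: → [17,27); WM=19
i=14 t=13 v=4: DROP (t<19-2); WM=19
i=15 t=22 v=6: → [17,27); WM=21
i=16 t=22 v=6: → [17,27); WM=21
i=17 t=14 v=7: DROP (t<21-2); WM=21
i=18 t=22 v=7: → [17,27); WM=21
i=19 t=23 v=2: → [17,28); WM=22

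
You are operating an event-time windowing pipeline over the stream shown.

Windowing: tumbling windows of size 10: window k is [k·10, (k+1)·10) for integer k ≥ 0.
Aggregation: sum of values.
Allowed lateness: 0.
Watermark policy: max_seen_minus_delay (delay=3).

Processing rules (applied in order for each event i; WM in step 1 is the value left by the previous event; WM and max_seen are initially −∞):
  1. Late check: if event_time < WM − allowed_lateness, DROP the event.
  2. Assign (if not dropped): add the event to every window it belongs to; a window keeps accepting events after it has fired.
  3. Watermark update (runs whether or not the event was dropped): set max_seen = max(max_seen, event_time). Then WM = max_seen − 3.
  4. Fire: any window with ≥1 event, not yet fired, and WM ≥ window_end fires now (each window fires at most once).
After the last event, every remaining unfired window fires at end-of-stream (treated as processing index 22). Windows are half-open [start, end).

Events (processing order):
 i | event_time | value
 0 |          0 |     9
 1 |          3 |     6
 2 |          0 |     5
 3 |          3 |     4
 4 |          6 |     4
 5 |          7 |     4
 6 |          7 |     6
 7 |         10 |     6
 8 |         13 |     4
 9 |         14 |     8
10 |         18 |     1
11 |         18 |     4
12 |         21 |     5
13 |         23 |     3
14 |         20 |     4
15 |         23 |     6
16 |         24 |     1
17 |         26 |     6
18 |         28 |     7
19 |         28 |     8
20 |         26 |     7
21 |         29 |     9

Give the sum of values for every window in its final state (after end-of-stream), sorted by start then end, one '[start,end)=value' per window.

[0,10)=38 [10,20)=23 [20,30)=56

i=0 t=0 v=9: → [0,10); WM=-3
i=1 t=3 v=6: → [0,10); WM=0
i=2 t=0 v=5: → [0,10); WM=0
i=3 t=3 v=4: → [0,10); WM=0
i=4 t=6 v=4: → [0,10); WM=3
i=5 t=7 v=4: → [0,10); WM=4
i=6 t=7 v=6: → [0,10); WM=4
i=7 t=10 v=6: → [10,20); WM=7
i=8 t=13 v=4: → [10,20); WM=10; [0,10) fires=38
i=9 t=14 v=8: → [10,20); WM=11
i=10 t=18 v=1: → [10,20); WM=15
i=11 t=18 v=4: → [10,20); WM=15
i=12 t=21 v=5: → [20,30); WM=18
i=13 t=23 v=3: → [20,30); WM=20; [10,20) fires=23
i=14 t=20 v=4: → [20,30); WM=20
i=15 t=23 v=6: → [20,30); WM=20
i=16 t=24 v=1: → [20,30); WM=21
i=17 t=26 v=6: → [20,30); WM=23
i=18 t=28 v=7: → [20,30); WM=25
i=19 t=28 v=8: → [20,30); WM=25
i=20 t=26 v=7: → [20,30); WM=25
i=21 t=29 v=9: → [20,30); WM=26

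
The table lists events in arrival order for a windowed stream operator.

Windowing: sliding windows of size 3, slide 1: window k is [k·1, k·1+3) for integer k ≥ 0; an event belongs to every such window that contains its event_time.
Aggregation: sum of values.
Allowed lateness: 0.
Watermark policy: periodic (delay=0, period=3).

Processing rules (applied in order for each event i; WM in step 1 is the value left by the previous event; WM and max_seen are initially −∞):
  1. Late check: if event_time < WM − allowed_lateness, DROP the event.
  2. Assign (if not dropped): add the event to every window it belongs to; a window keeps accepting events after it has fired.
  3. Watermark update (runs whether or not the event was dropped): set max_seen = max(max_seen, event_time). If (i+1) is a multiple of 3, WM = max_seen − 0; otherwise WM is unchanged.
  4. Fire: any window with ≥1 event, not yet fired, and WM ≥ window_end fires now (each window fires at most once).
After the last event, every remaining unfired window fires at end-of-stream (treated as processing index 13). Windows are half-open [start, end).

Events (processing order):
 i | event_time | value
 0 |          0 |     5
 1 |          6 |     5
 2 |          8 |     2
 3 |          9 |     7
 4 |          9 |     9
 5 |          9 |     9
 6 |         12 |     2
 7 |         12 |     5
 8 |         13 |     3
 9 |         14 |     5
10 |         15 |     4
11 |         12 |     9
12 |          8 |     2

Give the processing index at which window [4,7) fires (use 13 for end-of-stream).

i=0 t=0 v=5: → [0,3); WM=−∞
i=1 t=6 v=5: → [6,9),[5,8),[4,7); WM=−∞
i=2 t=8 v=2: → [8,11),[7,10),[6,9); WM=8; [0,3) fires=5 [4,7) fires=5 [5,8) fires=5
i=3 t=9 v=7: → [9,12),[8,11),[7,10); WM=8
i=4 t=9 v=9: → [9,12),[8,11),[7,10); WM=8
i=5 t=9 v=9: → [9,12),[8,11),[7,10); WM=9; [6,9) fires=7
i=6 t=12 v=2: → [12,15),[11,14),[10,13); WM=9
i=7 t=12 v=5: → [12,15),[11,14),[10,13); WM=9
i=8 t=13 v=3: → [13,16),[12,15),[11,14); WM=13; [7,10) fires=27 [8,11) fires=27 [9,12) fires=25 [10,13) fires=7
i=9 t=14 v=5: → [14,17),[13,16),[12,15); WM=13
i=10 t=15 v=4: → [15,18),[14,17),[13,16); WM=13
i=11 t=12 v=9: DROP (t<13-0); WM=15; [11,14) fires=10 [12,15) fires=15
i=12 t=8 v=2: DROP (t<15-0); WM=15

2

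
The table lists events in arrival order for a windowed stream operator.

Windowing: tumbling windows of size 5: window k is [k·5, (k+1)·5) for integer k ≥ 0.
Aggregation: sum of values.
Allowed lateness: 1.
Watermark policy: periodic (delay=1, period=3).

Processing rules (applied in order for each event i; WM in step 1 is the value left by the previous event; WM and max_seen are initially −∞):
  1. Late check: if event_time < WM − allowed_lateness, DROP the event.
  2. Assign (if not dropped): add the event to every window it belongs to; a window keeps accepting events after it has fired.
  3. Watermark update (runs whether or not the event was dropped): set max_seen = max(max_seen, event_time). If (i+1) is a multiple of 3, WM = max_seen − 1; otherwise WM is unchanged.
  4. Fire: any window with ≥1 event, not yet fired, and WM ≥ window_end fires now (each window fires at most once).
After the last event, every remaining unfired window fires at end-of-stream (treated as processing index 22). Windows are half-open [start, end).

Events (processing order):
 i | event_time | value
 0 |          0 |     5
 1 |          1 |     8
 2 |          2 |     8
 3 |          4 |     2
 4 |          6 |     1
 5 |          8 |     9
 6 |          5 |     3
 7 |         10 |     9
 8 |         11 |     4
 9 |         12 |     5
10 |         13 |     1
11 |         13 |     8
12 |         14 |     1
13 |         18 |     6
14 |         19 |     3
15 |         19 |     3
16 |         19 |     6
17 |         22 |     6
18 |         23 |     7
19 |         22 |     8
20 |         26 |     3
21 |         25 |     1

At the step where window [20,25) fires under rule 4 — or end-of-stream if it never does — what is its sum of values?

21

i=0 t=0 v=5: → [0,5); WM=−∞
i=1 t=1 v=8: → [0,5); WM=−∞
i=2 t=2 v=8: → [0,5); WM=1
i=3 t=4 v=2: → [0,5); WM=1
i=4 t=6 v=1: → [5,10); WM=1
i=5 t=8 v=9: → [5,10); WM=7; [0,5) fires=23
i=6 t=5 v=3: DROP (t<7-1); WM=7
i=7 t=10 v=9: → [10,15); WM=7
i=8 t=11 v=4: → [10,15); WM=10; [5,10) fires=10
i=9 t=12 v=5: → [10,15); WM=10
i=10 t=13 v=1: → [10,15); WM=10
i=11 t=13 v=8: → [10,15); WM=12
i=12 t=14 v=1: → [10,15); WM=12
i=13 t=18 v=6: → [15,20); WM=12
i=14 t=19 v=3: → [15,20); WM=18; [10,15) fires=28
i=15 t=19 v=3: → [15,20); WM=18
i=16 t=19 v=6: → [15,20); WM=18
i=17 t=22 v=6: → [20,25); WM=21; [15,20) fires=18
i=18 t=23 v=7: → [20,25); WM=21
i=19 t=22 v=8: → [20,25); WM=21
i=20 t=26 v=3: → [25,30); WM=25; [20,25) fires=21
i=21 t=25 v=1: → [25,30); WM=25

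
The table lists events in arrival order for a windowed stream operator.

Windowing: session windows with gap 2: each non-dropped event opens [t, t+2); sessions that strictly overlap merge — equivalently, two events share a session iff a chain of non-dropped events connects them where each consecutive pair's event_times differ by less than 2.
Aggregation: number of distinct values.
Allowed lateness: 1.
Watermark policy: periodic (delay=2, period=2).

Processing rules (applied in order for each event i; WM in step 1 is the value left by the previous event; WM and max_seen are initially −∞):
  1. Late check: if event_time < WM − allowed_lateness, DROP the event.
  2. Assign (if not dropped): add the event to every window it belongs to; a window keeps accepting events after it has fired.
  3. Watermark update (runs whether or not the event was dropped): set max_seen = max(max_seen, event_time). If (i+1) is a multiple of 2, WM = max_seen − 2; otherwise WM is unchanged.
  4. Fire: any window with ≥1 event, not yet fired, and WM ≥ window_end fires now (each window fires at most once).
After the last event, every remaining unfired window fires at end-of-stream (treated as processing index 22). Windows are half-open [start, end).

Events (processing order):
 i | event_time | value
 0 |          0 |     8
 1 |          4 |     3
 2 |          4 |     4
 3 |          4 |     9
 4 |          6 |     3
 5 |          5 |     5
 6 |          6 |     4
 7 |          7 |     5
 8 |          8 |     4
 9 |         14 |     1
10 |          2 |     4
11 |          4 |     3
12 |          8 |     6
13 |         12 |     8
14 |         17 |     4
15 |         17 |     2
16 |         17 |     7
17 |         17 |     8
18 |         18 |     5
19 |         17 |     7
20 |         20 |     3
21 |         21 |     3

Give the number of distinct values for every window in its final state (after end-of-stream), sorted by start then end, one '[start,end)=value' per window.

i=0 t=0 v=8: → [0,2); WM=−∞
i=1 t=4 v=3: → [4,6); WM=2
i=2 t=4 v=4: → [4,6); WM=2
i=3 t=4 v=9: → [4,6); WM=2
i=4 t=6 v=3: → [6,8); WM=2
i=5 t=5 v=5: → [4,8); WM=4
i=6 t=6 v=4: → [4,8); WM=4
i=7 t=7 v=5: → [4,9); WM=5
i=8 t=8 v=4: → [4,10); WM=5
i=9 t=14 v=1: → [14,16); WM=12
i=10 t=2 v=4: DROP (t<12-1); WM=12
i=11 t=4 v=3: DROP (t<12-1); WM=12
i=12 t=8 v=6: DROP (t<12-1); WM=12
i=13 t=12 v=8: → [12,14); WM=12
i=14 t=17 v=4: → [17,19); WM=12
i=15 t=17 v=2: → [17,19); WM=15
i=16 t=17 v=7: → [17,19); WM=15
i=17 t=17 v=8: → [17,19); WM=15
i=18 t=18 v=5: → [17,20); WM=15
i=19 t=17 v=7: → [17,20); WM=16
i=20 t=20 v=3: → [20,22); WM=16
i=21 t=21 v=3: → [20,23); WM=19

[0,2)=1 [4,10)=4 [12,14)=1 [14,16)=1 [17,20)=5 [20,23)=1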